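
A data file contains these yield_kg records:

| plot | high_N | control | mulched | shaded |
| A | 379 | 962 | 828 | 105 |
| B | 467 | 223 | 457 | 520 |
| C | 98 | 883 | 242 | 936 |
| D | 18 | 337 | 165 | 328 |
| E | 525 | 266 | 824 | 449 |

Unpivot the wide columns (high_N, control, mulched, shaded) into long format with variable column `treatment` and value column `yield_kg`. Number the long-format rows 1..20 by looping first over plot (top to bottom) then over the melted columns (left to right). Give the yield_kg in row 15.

165

20 rows total (5 × 4). Row 15: index ⌊(15-1)/4⌋ = 3 into plot → D; (15-1) mod 4 = 2 into the melted columns → mulched.
So row 15 is (D, mulched, 165); yield_kg = 165.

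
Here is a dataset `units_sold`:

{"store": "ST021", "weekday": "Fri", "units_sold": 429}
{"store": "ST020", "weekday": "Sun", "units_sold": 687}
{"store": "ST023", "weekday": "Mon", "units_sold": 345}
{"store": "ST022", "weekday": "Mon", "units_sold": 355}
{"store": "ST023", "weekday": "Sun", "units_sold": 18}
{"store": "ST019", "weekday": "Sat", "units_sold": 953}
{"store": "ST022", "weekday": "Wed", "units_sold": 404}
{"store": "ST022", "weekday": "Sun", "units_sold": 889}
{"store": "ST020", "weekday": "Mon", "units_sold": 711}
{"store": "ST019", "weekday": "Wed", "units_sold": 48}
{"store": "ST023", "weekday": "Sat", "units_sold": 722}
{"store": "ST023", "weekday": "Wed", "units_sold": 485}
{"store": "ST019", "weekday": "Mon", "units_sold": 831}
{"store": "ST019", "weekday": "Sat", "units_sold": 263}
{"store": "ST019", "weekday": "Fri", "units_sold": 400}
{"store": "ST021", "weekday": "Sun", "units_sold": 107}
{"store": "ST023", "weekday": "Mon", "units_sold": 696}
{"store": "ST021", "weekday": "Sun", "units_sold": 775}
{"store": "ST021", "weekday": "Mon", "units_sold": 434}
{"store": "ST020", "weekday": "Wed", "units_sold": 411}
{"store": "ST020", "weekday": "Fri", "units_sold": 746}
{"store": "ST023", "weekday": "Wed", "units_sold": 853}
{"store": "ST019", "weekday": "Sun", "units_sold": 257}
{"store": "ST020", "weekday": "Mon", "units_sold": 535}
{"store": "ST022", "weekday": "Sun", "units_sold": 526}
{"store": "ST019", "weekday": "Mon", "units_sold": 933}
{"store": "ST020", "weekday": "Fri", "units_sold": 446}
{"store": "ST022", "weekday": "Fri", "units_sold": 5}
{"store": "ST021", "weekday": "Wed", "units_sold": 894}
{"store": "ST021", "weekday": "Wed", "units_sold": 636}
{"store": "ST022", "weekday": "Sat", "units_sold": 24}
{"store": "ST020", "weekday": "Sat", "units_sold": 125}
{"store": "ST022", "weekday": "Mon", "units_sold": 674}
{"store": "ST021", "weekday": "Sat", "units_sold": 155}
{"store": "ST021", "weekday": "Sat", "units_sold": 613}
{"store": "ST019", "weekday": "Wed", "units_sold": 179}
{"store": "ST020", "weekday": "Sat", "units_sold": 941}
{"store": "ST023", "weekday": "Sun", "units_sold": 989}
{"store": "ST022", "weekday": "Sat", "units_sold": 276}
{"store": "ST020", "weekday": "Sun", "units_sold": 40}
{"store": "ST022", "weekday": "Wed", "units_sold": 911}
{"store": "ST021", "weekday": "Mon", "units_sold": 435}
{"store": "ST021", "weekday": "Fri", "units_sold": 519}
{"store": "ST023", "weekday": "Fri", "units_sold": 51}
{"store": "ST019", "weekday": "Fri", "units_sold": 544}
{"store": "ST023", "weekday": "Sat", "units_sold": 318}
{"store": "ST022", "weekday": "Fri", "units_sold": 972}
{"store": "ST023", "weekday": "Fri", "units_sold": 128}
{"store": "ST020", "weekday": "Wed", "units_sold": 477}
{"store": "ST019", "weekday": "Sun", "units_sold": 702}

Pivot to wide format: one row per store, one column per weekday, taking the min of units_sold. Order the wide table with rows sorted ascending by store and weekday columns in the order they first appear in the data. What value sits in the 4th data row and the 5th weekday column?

404

With rows sorted ascending by store, row 4 is store=ST022. weekday columns in first-appearance order: Fri, Sun, Mon, Sat, Wed; column 5 is Wed.
Long rows with store=ST022, weekday=Wed: min(404, 911) = 404.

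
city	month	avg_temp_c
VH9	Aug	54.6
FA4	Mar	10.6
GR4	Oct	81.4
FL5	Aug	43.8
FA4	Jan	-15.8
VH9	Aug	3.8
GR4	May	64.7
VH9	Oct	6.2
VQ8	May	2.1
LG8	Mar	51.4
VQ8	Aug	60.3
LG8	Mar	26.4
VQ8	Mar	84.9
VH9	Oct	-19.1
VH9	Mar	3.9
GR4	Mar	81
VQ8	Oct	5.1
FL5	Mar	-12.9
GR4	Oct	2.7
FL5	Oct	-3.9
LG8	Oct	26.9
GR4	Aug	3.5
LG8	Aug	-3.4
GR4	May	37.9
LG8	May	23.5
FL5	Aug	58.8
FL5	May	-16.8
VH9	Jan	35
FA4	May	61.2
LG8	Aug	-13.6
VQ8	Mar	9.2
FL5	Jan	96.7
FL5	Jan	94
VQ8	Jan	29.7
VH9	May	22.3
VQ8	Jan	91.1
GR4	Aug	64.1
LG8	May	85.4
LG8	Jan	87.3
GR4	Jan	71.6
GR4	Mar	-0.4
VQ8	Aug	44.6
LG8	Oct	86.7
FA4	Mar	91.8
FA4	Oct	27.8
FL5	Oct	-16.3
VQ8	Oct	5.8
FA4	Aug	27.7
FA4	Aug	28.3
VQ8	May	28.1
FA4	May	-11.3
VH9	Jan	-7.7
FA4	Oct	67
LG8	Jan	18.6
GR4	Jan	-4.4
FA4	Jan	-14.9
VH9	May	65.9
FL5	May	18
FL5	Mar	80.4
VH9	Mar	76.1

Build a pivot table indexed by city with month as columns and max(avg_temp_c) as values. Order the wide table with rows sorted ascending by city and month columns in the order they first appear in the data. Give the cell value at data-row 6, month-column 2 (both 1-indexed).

84.9

With rows sorted ascending by city, row 6 is city=VQ8. month columns in first-appearance order: Aug, Mar, Oct, Jan, May; column 2 is Mar.
Long rows with city=VQ8, month=Mar: max(84.9, 9.2) = 84.9.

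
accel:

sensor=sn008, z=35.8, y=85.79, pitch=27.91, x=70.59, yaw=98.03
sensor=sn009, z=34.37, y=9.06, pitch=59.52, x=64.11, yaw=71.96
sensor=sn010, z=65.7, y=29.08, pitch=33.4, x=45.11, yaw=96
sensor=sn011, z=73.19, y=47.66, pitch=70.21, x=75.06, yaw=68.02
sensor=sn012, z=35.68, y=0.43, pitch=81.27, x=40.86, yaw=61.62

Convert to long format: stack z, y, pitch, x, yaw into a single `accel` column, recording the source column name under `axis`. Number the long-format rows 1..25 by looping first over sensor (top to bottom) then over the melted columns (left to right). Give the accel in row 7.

25 rows total (5 × 5). Row 7: index ⌊(7-1)/5⌋ = 1 into sensor → sn009; (7-1) mod 5 = 1 into the melted columns → y.
So row 7 is (sn009, y, 9.06); accel = 9.06.

9.06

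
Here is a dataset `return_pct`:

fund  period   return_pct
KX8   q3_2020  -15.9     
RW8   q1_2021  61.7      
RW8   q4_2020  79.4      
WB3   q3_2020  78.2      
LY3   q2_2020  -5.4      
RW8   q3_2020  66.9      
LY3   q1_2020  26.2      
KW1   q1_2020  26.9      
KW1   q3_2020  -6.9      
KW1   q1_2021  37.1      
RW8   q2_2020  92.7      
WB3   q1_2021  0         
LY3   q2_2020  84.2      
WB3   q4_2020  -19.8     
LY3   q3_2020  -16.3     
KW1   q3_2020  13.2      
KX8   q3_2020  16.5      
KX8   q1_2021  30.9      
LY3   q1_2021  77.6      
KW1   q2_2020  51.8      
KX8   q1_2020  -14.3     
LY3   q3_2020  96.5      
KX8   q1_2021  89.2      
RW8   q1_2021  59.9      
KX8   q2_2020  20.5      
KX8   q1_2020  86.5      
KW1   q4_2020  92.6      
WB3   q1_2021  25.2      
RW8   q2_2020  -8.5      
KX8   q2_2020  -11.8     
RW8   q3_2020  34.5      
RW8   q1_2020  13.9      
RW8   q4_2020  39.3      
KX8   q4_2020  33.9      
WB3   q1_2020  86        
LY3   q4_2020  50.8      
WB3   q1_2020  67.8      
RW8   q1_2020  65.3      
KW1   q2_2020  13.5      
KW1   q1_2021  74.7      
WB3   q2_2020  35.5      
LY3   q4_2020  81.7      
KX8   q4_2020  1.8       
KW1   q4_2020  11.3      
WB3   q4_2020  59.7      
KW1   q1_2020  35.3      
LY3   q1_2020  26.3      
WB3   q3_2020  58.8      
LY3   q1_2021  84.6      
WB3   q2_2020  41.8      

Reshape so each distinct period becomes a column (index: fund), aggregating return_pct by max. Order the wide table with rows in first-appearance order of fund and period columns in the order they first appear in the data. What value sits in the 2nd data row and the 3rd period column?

79.4

With rows in first-appearance order of fund, row 2 is fund=RW8. period columns in first-appearance order: q3_2020, q1_2021, q4_2020, q2_2020, q1_2020; column 3 is q4_2020.
Long rows with fund=RW8, period=q4_2020: max(79.4, 39.3) = 79.4.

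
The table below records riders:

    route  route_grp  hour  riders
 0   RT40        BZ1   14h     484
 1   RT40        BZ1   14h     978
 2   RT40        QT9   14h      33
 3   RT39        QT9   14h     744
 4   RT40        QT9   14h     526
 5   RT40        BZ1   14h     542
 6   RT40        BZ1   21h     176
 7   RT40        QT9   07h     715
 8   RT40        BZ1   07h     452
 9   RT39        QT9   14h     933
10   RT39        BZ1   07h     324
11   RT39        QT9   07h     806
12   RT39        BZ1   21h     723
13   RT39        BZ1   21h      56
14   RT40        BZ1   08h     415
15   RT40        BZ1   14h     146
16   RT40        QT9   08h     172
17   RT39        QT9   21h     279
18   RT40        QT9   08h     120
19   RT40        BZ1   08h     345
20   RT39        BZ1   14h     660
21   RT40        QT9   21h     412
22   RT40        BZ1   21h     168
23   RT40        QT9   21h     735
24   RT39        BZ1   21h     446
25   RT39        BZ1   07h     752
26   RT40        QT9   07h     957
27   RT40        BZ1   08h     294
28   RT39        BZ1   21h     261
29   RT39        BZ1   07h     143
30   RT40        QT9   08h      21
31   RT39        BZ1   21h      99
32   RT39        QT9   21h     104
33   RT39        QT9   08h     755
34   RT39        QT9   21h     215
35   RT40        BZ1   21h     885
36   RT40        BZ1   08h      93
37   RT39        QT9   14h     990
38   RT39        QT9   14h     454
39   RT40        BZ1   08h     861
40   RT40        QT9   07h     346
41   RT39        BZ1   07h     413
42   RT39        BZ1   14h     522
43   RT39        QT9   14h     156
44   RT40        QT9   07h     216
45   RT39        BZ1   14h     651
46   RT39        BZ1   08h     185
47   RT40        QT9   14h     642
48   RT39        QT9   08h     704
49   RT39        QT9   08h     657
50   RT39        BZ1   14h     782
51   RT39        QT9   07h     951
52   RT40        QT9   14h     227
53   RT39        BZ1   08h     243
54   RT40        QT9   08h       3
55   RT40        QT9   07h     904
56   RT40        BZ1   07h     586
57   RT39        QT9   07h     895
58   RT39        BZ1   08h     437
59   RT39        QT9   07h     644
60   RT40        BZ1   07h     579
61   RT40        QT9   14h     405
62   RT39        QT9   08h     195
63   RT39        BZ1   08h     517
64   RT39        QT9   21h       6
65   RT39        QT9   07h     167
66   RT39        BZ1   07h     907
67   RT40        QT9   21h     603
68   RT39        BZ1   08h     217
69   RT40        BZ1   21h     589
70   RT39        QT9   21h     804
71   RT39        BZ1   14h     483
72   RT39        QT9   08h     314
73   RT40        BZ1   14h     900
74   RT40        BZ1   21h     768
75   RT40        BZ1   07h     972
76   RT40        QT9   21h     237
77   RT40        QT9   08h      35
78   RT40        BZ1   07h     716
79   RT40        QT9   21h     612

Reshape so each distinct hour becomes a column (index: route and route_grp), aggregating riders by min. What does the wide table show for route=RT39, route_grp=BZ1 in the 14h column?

Rows with route=RT39, route_grp=BZ1 and hour=14h: riders values are 660, 522, 651, 782, 483.
min(660, 522, 651, 782, 483) = 483.

483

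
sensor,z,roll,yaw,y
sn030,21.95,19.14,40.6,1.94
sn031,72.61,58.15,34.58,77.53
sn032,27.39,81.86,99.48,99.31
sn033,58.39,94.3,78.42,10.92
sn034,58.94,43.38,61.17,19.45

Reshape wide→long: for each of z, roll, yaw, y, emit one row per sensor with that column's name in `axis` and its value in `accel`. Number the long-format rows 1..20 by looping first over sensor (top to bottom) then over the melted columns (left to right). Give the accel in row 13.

58.39

20 rows total (5 × 4). Row 13: index ⌊(13-1)/4⌋ = 3 into sensor → sn033; (13-1) mod 4 = 0 into the melted columns → z.
So row 13 is (sn033, z, 58.39); accel = 58.39.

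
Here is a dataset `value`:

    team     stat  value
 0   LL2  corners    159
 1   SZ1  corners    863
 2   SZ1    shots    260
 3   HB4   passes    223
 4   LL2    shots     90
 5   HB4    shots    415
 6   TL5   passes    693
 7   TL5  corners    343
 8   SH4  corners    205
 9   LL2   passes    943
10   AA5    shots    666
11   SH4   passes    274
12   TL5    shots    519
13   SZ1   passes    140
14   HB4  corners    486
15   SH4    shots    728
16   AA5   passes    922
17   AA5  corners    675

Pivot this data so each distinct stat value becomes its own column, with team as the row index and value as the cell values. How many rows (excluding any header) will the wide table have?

6

6 distinct team values → 6 rows.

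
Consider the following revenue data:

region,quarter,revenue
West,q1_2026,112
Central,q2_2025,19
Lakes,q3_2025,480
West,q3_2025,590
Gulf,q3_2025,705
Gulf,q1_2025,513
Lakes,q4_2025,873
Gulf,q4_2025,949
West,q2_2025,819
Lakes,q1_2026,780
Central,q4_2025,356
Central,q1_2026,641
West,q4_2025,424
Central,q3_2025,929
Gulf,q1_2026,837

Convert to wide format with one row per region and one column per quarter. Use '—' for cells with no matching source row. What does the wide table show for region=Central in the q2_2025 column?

The long row with region=Central, quarter=q2_2025 has revenue=19.

19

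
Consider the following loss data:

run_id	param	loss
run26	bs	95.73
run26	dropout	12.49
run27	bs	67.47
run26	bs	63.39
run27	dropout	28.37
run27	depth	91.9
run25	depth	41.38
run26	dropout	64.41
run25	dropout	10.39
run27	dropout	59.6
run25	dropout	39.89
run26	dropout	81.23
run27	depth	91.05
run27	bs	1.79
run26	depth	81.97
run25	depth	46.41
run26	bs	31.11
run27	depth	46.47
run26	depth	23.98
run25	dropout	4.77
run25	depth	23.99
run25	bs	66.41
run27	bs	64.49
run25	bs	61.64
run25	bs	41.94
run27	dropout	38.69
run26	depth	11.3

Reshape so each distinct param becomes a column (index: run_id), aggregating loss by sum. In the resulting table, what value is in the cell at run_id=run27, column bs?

133.75

Rows with run_id=run27 and param=bs: loss values are 67.47, 1.79, 64.49.
67.47 + 1.79 + 64.49 = 133.75.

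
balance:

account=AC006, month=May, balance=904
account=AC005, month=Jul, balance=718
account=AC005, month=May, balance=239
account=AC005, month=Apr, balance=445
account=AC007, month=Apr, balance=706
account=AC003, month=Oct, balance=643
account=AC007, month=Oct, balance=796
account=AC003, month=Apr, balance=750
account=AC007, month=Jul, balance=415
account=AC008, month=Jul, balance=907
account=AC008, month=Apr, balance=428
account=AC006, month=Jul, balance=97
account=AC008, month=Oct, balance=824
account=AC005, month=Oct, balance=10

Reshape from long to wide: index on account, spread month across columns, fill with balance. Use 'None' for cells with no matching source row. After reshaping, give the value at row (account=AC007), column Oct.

The long row with account=AC007, month=Oct has balance=796.

796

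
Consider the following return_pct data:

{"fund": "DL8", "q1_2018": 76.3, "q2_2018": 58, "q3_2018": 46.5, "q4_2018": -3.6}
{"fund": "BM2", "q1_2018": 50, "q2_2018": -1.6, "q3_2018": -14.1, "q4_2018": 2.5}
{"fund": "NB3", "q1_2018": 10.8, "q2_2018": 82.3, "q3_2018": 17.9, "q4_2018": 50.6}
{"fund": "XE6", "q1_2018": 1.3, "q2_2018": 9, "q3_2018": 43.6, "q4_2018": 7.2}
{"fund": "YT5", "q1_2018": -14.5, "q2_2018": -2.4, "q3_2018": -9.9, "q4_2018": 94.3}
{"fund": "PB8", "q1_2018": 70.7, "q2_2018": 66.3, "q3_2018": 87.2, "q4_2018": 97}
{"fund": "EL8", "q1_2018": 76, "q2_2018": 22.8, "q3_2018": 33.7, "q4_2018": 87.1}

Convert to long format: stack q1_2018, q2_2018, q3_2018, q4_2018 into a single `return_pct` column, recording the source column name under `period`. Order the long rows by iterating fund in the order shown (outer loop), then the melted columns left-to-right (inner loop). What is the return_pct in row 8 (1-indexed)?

2.5

28 rows total (7 × 4). Row 8: index ⌊(8-1)/4⌋ = 1 into fund → BM2; (8-1) mod 4 = 3 into the melted columns → q4_2018.
So row 8 is (BM2, q4_2018, 2.5); return_pct = 2.5.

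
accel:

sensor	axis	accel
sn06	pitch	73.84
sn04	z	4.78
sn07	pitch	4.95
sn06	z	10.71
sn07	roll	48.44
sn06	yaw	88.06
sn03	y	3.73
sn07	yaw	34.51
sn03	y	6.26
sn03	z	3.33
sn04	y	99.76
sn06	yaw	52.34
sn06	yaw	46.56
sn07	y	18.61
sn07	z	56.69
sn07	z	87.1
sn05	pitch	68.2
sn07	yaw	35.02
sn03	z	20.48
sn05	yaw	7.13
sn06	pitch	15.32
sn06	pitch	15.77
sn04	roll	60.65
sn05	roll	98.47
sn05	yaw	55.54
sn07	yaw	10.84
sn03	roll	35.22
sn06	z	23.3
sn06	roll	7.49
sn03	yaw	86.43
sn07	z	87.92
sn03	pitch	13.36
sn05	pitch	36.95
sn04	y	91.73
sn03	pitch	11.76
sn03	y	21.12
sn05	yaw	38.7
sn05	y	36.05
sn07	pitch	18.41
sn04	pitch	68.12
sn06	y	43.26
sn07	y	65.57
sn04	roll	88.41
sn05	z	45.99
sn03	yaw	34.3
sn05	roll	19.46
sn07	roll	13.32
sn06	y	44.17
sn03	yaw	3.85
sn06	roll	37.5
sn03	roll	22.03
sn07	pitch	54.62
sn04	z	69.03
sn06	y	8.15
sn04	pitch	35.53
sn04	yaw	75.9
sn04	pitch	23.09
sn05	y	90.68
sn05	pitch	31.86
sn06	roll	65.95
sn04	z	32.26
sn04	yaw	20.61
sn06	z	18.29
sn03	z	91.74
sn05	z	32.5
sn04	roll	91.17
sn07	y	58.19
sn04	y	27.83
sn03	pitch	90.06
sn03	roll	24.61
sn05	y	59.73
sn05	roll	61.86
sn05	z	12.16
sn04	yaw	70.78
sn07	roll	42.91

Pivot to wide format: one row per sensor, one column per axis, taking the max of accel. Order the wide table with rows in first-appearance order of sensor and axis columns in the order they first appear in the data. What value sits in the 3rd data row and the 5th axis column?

With rows in first-appearance order of sensor, row 3 is sensor=sn07. axis columns in first-appearance order: pitch, z, roll, yaw, y; column 5 is y.
Long rows with sensor=sn07, axis=y: max(18.61, 65.57, 58.19) = 65.57.

65.57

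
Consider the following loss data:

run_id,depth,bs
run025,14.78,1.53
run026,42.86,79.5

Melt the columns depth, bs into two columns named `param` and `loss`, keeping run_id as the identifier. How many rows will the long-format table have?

4

2 run_id values × 2 melted columns = 4 rows.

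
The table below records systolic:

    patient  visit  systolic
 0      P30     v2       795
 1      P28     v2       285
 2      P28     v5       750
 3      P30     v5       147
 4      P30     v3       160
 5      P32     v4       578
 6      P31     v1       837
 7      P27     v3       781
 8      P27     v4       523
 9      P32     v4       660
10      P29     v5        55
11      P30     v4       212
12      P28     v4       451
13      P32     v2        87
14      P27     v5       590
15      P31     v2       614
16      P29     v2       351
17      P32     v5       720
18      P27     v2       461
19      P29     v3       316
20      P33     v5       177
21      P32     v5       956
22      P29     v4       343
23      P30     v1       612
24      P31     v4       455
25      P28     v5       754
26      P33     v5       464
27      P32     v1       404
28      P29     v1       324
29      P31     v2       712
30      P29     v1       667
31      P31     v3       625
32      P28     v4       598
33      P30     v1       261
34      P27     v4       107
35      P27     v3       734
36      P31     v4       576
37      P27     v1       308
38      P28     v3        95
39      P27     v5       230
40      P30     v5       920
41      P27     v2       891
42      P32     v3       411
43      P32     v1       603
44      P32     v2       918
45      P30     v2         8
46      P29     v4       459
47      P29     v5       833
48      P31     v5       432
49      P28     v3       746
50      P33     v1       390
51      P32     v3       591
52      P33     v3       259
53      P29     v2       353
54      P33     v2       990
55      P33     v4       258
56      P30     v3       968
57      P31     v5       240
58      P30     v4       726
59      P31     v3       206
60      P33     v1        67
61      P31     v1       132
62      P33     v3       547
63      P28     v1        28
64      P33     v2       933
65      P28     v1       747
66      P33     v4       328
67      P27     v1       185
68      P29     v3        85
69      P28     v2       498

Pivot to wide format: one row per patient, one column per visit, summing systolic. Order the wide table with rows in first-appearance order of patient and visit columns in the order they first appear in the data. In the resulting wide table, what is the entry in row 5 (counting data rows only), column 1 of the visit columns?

1352

With rows in first-appearance order of patient, row 5 is patient=P27. visit columns in first-appearance order: v2, v5, v3, v4, v1; column 1 is v2.
Long rows with patient=P27, visit=v2: 461 + 891 = 1352.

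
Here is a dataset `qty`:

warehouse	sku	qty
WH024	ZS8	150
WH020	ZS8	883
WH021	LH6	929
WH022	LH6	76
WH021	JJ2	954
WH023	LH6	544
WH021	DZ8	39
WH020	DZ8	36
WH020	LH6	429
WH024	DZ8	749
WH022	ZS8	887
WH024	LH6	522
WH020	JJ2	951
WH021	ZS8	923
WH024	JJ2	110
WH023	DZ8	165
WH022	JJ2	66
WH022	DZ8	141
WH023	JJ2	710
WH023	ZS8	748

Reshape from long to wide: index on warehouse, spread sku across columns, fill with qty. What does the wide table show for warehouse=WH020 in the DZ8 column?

Wide layout: rows indexed by warehouse, columns are the 4 distinct sku values (ZS8, LH6, JJ2, DZ8).
Cell (warehouse=WH020, sku=DZ8) draws from the long row where warehouse=WH020 and sku=DZ8, which has qty=36.

36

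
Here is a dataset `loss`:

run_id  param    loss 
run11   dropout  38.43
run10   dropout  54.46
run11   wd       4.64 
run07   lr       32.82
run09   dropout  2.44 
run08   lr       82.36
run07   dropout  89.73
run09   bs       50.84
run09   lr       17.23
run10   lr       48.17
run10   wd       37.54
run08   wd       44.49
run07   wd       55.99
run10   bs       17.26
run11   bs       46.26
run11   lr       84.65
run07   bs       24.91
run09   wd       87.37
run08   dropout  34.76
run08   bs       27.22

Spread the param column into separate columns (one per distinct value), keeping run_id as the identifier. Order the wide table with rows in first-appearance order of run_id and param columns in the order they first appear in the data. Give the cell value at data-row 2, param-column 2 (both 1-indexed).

37.54

With rows in first-appearance order of run_id, row 2 is run_id=run10. param columns in first-appearance order: dropout, wd, lr, bs; column 2 is wd.
Long rows with run_id=run10, param=wd: loss = 37.54.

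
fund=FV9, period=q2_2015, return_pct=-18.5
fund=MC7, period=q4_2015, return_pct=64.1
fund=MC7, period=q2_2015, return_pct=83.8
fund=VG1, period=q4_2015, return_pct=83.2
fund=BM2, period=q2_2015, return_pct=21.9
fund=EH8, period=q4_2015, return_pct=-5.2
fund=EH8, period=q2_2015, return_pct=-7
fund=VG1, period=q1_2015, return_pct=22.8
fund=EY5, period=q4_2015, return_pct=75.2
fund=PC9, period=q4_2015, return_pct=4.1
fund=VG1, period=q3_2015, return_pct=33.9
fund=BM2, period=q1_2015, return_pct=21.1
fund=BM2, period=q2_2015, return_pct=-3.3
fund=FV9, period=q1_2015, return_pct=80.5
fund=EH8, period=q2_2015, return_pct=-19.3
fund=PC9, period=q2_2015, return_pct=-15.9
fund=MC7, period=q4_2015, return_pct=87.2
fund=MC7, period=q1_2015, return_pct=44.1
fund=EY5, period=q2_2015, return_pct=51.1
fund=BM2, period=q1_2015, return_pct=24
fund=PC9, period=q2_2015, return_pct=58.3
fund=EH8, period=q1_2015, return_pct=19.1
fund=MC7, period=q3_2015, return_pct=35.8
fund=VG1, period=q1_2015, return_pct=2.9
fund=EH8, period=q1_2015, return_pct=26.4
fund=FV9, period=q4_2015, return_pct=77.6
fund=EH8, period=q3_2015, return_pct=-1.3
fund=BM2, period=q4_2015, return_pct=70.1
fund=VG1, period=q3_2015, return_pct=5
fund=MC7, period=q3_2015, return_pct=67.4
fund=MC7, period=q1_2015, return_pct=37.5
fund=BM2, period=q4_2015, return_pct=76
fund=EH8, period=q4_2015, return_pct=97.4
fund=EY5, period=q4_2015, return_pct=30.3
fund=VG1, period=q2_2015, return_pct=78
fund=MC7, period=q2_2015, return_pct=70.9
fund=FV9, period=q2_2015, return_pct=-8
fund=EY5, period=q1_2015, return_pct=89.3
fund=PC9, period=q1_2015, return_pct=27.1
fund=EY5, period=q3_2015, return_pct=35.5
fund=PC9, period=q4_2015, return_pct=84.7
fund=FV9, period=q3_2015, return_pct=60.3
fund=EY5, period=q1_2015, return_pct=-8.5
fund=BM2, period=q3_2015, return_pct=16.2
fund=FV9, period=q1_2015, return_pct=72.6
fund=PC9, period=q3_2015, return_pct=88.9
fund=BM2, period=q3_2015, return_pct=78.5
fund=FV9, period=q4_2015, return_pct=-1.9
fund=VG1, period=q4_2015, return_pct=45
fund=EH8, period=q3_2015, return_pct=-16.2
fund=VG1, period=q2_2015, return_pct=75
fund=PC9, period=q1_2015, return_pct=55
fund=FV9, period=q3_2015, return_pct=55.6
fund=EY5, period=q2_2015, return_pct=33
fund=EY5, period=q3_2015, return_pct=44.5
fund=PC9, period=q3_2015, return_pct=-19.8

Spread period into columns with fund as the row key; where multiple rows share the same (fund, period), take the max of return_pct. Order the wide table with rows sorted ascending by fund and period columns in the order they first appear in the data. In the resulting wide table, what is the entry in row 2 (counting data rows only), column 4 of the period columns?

-1.3

With rows sorted ascending by fund, row 2 is fund=EH8. period columns in first-appearance order: q2_2015, q4_2015, q1_2015, q3_2015; column 4 is q3_2015.
Long rows with fund=EH8, period=q3_2015: max(-1.3, -16.2) = -1.3.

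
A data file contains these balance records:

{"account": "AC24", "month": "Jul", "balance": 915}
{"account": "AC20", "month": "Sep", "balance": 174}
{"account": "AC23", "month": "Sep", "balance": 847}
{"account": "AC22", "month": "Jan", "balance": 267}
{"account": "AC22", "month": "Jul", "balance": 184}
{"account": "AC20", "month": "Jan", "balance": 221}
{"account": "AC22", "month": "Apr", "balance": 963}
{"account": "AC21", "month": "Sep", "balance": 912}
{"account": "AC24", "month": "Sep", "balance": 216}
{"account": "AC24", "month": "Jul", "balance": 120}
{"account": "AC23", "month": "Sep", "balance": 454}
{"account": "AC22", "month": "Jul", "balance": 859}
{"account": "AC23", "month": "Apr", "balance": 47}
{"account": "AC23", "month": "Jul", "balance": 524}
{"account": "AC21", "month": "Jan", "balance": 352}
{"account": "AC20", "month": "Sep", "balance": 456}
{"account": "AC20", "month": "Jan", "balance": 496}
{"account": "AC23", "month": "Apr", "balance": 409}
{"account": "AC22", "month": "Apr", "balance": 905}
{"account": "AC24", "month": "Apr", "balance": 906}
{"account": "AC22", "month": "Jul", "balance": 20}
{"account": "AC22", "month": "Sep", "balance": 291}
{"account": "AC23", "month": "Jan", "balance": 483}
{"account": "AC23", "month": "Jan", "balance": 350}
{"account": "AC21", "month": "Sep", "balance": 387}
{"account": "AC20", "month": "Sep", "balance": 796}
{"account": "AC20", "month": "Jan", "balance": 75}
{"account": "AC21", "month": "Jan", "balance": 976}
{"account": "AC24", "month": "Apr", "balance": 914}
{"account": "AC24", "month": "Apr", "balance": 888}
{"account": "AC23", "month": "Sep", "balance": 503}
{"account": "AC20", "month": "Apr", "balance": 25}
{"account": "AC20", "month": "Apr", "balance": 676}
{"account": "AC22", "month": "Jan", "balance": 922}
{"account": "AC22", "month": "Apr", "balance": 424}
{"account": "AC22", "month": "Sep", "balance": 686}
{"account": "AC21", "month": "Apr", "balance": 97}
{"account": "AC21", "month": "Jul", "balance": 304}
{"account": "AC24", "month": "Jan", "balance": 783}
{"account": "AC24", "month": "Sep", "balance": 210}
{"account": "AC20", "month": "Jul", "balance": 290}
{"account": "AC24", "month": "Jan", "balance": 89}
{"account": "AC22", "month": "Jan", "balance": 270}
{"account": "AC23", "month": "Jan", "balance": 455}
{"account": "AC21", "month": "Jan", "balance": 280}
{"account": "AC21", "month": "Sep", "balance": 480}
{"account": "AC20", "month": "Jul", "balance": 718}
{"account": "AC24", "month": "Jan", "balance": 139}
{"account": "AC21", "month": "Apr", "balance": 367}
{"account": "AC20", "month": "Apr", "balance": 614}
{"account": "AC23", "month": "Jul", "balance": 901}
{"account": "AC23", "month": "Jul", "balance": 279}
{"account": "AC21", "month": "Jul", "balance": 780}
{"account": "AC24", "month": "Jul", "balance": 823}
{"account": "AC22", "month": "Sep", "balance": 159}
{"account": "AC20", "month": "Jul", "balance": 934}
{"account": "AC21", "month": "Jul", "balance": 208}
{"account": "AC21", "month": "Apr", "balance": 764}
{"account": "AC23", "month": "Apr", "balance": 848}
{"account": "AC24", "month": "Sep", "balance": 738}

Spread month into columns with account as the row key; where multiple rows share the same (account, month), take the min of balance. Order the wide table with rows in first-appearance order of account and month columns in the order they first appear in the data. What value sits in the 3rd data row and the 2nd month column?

454

With rows in first-appearance order of account, row 3 is account=AC23. month columns in first-appearance order: Jul, Sep, Jan, Apr; column 2 is Sep.
Long rows with account=AC23, month=Sep: min(847, 454, 503) = 454.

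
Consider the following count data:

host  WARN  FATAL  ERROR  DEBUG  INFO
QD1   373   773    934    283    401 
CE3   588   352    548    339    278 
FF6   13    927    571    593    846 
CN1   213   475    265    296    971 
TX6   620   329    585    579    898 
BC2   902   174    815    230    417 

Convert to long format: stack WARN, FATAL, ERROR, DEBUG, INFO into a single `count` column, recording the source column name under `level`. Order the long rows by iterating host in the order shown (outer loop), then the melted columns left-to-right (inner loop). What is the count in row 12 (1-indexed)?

30 rows total (6 × 5). Row 12: index ⌊(12-1)/5⌋ = 2 into host → FF6; (12-1) mod 5 = 1 into the melted columns → FATAL.
So row 12 is (FF6, FATAL, 927); count = 927.

927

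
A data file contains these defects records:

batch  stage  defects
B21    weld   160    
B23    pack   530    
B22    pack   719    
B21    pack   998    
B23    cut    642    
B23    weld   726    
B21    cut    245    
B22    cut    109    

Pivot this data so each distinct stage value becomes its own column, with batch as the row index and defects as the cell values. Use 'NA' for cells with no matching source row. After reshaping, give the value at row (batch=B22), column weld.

NA

No long-format row has batch=B22 and stage=weld, so the cell is NA.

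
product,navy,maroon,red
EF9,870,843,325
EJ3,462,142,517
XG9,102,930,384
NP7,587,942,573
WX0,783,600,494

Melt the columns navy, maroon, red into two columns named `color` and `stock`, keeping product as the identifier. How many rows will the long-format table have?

15

5 product values × 3 melted columns = 15 rows.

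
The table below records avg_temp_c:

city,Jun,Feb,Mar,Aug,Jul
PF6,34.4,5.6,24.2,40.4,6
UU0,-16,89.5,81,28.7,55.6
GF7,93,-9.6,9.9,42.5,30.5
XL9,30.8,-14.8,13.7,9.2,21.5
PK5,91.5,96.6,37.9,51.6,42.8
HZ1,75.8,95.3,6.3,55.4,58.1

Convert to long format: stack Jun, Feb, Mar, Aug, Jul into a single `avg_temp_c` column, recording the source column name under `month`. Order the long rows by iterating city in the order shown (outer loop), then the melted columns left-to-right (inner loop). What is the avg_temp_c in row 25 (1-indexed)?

42.8

30 rows total (6 × 5). Row 25: index ⌊(25-1)/5⌋ = 4 into city → PK5; (25-1) mod 5 = 4 into the melted columns → Jul.
So row 25 is (PK5, Jul, 42.8); avg_temp_c = 42.8.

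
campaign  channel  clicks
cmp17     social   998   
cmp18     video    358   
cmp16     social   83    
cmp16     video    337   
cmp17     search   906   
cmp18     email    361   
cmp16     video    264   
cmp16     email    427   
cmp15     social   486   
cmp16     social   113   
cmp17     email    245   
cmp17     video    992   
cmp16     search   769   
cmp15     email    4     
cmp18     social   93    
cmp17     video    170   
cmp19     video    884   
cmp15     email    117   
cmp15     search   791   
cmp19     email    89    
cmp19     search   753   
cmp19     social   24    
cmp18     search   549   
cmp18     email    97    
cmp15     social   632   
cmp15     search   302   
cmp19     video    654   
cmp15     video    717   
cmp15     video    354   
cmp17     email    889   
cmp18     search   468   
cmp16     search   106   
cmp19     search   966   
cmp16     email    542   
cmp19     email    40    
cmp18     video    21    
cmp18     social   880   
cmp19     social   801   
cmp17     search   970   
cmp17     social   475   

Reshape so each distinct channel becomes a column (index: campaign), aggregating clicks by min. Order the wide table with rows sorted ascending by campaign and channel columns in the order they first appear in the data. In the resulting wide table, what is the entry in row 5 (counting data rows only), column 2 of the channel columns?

With rows sorted ascending by campaign, row 5 is campaign=cmp19. channel columns in first-appearance order: social, video, search, email; column 2 is video.
Long rows with campaign=cmp19, channel=video: min(884, 654) = 654.

654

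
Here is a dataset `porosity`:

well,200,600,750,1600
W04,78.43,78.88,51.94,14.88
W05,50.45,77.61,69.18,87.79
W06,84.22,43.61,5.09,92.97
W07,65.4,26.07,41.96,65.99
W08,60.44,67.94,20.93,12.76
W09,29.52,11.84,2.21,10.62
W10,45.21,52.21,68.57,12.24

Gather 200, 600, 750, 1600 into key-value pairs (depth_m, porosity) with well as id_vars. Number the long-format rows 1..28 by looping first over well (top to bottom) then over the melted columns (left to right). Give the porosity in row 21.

28 rows total (7 × 4). Row 21: index ⌊(21-1)/4⌋ = 5 into well → W09; (21-1) mod 4 = 0 into the melted columns → 200.
So row 21 is (W09, 200, 29.52); porosity = 29.52.

29.52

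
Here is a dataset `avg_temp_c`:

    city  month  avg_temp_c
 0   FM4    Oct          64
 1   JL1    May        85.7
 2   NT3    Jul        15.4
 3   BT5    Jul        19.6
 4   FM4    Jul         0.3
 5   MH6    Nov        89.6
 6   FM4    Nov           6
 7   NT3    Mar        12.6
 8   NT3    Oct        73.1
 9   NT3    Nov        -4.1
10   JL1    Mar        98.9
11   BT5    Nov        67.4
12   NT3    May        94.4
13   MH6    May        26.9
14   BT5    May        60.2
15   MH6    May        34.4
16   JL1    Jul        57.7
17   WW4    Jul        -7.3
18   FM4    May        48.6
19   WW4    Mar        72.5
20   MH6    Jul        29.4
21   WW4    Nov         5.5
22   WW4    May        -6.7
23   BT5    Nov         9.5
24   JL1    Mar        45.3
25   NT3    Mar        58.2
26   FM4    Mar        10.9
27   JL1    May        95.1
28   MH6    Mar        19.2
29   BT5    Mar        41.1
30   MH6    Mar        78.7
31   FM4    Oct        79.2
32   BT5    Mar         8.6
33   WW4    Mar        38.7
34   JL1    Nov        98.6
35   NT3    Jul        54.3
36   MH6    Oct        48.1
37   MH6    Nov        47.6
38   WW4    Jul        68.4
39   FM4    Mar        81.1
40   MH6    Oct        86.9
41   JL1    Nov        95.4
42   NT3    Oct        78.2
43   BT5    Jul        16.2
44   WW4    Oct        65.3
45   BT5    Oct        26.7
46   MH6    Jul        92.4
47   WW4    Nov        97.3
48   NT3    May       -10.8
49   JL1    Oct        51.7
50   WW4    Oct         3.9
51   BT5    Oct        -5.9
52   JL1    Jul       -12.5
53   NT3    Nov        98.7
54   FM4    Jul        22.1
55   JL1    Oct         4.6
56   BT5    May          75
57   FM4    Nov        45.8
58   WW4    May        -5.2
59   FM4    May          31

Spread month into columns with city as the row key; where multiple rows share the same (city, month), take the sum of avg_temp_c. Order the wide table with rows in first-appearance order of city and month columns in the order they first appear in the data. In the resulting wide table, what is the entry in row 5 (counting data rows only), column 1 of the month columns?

135

With rows in first-appearance order of city, row 5 is city=MH6. month columns in first-appearance order: Oct, May, Jul, Nov, Mar; column 1 is Oct.
Long rows with city=MH6, month=Oct: 48.1 + 86.9 = 135.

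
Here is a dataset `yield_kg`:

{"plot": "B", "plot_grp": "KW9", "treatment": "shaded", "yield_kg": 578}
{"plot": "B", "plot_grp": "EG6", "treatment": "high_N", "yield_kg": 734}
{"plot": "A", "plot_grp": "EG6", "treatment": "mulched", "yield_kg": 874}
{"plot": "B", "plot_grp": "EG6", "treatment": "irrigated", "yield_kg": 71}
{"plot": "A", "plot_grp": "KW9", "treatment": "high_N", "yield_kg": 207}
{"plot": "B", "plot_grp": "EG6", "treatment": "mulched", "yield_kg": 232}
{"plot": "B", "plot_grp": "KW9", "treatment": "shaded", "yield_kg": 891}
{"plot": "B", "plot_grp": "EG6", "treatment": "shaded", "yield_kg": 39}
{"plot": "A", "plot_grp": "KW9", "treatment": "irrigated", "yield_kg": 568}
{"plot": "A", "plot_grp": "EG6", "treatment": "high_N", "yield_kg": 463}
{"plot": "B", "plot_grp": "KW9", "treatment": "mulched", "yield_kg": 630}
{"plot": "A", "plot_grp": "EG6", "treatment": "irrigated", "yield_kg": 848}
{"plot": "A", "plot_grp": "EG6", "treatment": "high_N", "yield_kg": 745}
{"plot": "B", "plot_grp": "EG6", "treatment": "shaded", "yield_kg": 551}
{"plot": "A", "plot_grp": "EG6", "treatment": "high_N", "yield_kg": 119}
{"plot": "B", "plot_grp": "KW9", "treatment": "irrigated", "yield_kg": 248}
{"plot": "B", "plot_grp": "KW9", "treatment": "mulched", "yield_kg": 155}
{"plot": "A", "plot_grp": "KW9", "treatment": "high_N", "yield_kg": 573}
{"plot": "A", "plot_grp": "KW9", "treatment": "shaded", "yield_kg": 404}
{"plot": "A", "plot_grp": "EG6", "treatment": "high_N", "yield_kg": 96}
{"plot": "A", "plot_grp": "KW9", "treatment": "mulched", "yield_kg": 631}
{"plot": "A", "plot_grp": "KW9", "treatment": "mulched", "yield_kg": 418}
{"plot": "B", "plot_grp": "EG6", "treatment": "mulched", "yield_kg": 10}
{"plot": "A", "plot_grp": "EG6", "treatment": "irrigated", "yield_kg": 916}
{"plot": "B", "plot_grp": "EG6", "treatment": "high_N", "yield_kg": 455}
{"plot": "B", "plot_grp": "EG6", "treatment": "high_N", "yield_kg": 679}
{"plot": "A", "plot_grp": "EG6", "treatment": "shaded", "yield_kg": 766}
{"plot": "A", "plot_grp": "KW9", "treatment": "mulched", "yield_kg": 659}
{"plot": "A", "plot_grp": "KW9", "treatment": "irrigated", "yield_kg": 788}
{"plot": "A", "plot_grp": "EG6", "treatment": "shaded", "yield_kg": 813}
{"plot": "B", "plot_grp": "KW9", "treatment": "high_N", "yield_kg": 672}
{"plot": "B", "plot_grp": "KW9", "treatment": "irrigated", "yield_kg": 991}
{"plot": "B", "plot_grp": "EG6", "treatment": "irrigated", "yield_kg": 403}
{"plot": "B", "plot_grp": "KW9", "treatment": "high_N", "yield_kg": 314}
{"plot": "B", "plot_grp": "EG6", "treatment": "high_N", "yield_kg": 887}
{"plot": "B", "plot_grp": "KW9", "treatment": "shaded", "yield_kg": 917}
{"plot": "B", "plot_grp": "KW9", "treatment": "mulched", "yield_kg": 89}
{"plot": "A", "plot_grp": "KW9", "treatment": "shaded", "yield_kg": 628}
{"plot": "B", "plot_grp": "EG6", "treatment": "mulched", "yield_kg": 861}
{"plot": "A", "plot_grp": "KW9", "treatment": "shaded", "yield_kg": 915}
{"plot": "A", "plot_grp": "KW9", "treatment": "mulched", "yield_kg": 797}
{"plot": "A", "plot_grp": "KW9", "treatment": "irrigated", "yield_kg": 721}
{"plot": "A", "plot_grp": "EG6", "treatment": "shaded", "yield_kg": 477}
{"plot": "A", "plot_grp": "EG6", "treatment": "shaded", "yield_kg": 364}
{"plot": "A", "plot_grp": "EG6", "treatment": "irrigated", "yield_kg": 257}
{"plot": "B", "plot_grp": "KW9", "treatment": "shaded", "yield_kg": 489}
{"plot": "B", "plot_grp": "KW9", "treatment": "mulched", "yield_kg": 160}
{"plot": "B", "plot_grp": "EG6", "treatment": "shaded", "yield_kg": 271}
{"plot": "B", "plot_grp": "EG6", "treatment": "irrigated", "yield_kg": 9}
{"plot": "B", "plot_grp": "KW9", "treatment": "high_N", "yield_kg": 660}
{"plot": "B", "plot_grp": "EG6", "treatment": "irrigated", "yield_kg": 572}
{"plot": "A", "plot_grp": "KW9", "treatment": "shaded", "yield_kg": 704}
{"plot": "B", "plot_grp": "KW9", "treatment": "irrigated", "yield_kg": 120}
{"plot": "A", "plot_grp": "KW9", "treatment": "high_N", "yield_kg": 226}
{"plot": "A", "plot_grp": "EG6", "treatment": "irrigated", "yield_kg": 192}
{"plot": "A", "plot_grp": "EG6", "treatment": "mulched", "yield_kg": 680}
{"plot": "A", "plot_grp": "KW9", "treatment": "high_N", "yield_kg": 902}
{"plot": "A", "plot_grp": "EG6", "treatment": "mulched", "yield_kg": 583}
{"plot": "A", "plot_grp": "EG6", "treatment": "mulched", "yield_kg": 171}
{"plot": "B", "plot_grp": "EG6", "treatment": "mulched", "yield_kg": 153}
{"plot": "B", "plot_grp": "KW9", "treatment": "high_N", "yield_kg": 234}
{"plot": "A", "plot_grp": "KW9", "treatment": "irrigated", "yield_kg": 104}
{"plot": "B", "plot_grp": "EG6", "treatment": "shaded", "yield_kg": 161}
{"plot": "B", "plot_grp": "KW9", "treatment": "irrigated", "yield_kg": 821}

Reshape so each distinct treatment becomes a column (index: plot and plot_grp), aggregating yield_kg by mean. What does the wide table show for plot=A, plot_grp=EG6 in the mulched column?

Rows with plot=A, plot_grp=EG6 and treatment=mulched: yield_kg values are 874, 680, 583, 171.
(874 + 680 + 583 + 171) / 4 = 577.

577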